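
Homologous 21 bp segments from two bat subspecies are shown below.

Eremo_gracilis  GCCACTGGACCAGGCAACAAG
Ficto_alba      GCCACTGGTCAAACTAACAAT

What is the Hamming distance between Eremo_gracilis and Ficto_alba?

6

Differing sites — 9:A/T; 11:C/A; 13:G/A; 14:G/C; 15:C/T; 21:G/T.
That gives 6 mismatches out of 21 aligned sites, so the Hamming distance is 6.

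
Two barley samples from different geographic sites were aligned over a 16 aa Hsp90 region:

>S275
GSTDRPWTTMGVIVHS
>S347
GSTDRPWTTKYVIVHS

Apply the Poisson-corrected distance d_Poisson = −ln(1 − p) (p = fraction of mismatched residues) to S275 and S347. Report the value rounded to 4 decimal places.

0.1335

Differing sites — 10:M/K; 11:G/Y.
p = 2/16 = 0.125000.
d = −ln(1 − 0.125000) = −ln(0.875000) = 0.1335.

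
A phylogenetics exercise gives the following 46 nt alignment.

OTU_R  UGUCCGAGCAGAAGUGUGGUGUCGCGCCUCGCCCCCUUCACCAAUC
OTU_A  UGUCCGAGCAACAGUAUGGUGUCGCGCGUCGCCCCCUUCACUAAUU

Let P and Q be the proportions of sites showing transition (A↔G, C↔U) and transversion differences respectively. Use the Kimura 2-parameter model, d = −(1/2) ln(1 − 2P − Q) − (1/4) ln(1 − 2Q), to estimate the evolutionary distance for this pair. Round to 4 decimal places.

0.1453

The sequences differ at positions 11 (G/A, transition), 12 (A/C, transversion), 16 (G/A, transition), 28 (C/G, transversion), 42 (C/U, transition), 46 (C/U, transition).
Of the 6 differences, 4 transitions and 2 transversions over 46 sites: P = 4/46 = 0.086957, Q = 2/46 = 0.043478.
d = −0.5·ln(0.782608) − 0.25·ln(0.913044) = −0.5·(-0.245123) − 0.25·(-0.090971) = 0.1453.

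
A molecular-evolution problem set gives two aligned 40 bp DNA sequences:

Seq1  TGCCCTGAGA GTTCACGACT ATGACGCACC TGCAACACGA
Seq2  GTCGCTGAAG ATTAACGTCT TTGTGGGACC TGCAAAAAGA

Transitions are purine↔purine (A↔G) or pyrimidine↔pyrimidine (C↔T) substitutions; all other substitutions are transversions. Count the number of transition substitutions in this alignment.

3

The sequences differ at positions 1 (T/G, transversion), 2 (G/T, transversion), 4 (C/G, transversion), 9 (G/A, transition), 10 (A/G, transition), 11 (G/A, transition), 14 (C/A, transversion), 18 (A/T, transversion), 21 (A/T, transversion), 24 (A/T, transversion), 25 (C/G, transversion), 27 (C/G, transversion), 36 (C/A, transversion), 38 (C/A, transversion).
Of the 14 differences, 3 transitions and 11 transversions, so the answer is 3.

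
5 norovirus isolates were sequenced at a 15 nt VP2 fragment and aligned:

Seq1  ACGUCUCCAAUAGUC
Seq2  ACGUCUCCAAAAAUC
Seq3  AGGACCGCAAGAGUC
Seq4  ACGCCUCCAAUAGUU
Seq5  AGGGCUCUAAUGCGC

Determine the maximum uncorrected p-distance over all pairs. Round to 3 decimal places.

Pairwise Hamming distances:
  Seq1 vs Seq2: 2
  Seq1 vs Seq3: 5
  Seq1 vs Seq4: 2
  Seq1 vs Seq5: 6
  Seq2 vs Seq3: 6
  Seq2 vs Seq4: 4
  Seq2 vs Seq5: 7
  Seq3 vs Seq4: 6
  Seq3 vs Seq5: 8
  Seq4 vs Seq5: 7
The largest is 8 mismatches, between Seq3 and Seq5; p = 8/15 = 0.533.

0.533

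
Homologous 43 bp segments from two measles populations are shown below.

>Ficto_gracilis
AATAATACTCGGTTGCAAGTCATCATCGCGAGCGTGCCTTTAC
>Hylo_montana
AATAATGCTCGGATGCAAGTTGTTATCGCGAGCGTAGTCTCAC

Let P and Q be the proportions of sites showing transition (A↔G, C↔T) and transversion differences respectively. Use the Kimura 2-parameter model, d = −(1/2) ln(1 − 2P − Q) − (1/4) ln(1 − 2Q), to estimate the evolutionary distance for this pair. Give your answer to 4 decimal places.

Mismatches occur at site 7 (A↔G, transition), site 13 (T↔A, transversion), site 21 (C↔T, transition), site 22 (A↔G, transition), site 24 (C↔T, transition), site 36 (G↔A, transition), site 37 (C↔G, transversion), site 38 (C↔T, transition), site 39 (T↔C, transition), site 41 (T↔C, transition).
Of the 10 differences, 8 transitions and 2 transversions over 43 sites: P = 8/43 = 0.186047, Q = 2/43 = 0.046512.
d = −0.5·ln(0.581394) − 0.25·ln(0.906976) = −0.5·(-0.542327) − 0.25·(-0.097639) = 0.2956.

0.2956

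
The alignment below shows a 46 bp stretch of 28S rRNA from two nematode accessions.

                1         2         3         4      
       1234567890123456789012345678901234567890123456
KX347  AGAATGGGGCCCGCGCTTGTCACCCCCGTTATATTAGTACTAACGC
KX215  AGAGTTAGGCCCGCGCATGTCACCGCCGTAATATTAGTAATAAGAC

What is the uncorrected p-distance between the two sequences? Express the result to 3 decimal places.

The sequences differ at positions 4 (A/G), 6 (G/T), 7 (G/A), 17 (T/A), 25 (C/G), 30 (T/A), 40 (C/A), 44 (C/G), 45 (G/A).
There are 9 differences over 46 sites, so p = 9/46 = 0.196.

0.196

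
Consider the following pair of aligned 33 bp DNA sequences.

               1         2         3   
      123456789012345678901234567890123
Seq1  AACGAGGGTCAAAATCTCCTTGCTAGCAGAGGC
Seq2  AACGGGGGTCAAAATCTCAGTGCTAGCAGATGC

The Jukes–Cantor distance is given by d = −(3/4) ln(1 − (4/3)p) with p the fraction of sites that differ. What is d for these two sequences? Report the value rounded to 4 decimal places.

Mismatches occur at site 5 (A/G), site 19 (C/A), site 20 (T/G), site 31 (G/T).
p = 4/33 = 0.121212.
d = −0.75 · ln(1 − (4/3)·0.121212) = −0.75 · ln(0.838384) = −0.75 · (-0.176279) = 0.1322.

0.1322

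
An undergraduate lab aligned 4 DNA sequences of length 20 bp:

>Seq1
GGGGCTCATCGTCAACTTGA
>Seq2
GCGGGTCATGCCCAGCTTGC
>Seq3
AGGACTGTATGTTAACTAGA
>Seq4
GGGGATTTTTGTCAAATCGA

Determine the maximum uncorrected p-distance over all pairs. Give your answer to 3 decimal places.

0.700

Pairwise Hamming distances:
  Seq1 vs Seq2: 7
  Seq1 vs Seq3: 8
  Seq1 vs Seq4: 6
  Seq2 vs Seq3: 14
  Seq2 vs Seq4: 11
  Seq3 vs Seq4: 8
The largest is 14 mismatches, between Seq2 and Seq3; p = 14/20 = 0.700.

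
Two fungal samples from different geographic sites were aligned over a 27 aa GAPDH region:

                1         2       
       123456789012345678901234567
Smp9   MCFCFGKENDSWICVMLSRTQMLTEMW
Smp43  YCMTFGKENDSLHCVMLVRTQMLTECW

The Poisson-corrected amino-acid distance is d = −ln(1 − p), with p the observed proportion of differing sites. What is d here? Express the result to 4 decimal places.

0.3001

Mismatches occur at site 1 (M/Y), site 3 (F/M), site 4 (C/T), site 12 (W/L), site 13 (I/H), site 18 (S/V), site 26 (M/C).
p = 7/27 = 0.259259.
d = −ln(1 − 0.259259) = −ln(0.740741) = 0.3001.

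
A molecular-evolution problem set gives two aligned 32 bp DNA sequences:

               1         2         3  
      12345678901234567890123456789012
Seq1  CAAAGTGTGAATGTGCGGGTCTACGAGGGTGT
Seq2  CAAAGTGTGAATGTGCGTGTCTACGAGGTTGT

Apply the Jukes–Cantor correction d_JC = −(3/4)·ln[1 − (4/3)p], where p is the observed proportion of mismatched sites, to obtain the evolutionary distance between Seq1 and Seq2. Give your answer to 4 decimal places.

Mismatches occur at site 18 (G↔T), site 29 (G↔T).
p = 2/32 = 0.062500.
d = −0.75 · ln(1 − (4/3)·0.062500) = −0.75 · ln(0.916667) = −0.75 · (-0.087011) = 0.0653.

0.0653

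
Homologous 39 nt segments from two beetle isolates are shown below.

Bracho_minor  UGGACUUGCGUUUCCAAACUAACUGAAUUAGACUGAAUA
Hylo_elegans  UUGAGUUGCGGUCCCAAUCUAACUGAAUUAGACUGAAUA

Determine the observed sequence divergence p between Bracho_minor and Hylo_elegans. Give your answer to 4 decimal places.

Differing sites — 2:G/U; 5:C/G; 11:U/G; 13:U/C; 18:A/U.
There are 5 differences over 39 sites, so p = 5/39 = 0.1282.

0.1282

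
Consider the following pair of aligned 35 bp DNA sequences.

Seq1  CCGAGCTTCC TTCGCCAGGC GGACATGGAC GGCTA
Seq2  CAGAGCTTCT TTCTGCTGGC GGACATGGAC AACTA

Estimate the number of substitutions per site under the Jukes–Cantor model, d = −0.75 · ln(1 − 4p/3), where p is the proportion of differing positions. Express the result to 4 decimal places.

0.2326

Mismatches occur at site 2 (C/A), site 10 (C/T), site 14 (G/T), site 15 (C/G), site 17 (A/T), site 31 (G/A), site 32 (G/A).
p = 7/35 = 0.200000.
d = −0.75 · ln(1 − (4/3)·0.200000) = −0.75 · ln(0.733333) = −0.75 · (-0.310155) = 0.2326.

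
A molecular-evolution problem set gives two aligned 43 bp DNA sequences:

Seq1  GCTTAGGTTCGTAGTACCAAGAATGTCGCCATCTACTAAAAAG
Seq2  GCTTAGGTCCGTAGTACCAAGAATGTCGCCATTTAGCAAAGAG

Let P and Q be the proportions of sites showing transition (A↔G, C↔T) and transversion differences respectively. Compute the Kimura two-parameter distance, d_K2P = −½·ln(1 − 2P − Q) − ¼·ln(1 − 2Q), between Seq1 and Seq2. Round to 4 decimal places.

Mismatches occur at site 9 (T↔C, transition), site 33 (C↔T, transition), site 36 (C↔G, transversion), site 37 (T↔C, transition), site 41 (A↔G, transition).
Of the 5 differences, 4 transitions and 1 transversion over 43 sites: P = 4/43 = 0.093023, Q = 1/43 = 0.023256.
d = −0.5·ln(0.790698) − 0.25·ln(0.953488) = −0.5·(-0.234839) − 0.25·(-0.047628) = 0.1293.

0.1293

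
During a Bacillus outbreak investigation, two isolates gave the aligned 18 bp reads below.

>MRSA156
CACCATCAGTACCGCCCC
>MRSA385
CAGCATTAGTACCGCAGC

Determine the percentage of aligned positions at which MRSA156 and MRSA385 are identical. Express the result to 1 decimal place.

Mismatches occur at site 3 (C↔G), site 7 (C↔T), site 16 (C↔A), site 17 (C↔G).
14 of the 18 sites match, so the percent identity is 14/18 × 100 = 77.8%.

77.8%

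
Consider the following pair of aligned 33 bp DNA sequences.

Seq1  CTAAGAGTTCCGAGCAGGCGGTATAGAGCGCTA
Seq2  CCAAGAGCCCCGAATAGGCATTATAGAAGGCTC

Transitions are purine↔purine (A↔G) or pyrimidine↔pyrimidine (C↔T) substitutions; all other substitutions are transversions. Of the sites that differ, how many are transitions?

Differing sites — 2:T/C (Ti); 8:T/C (Ti); 9:T/C (Ti); 14:G/A (Ti); 15:C/T (Ti); 20:G/A (Ti); 21:G/T (Tv); 28:G/A (Ti); 29:C/G (Tv); 33:A/C (Tv).
Of the 10 differences, 7 transitions and 3 transversions, so the answer is 7.

7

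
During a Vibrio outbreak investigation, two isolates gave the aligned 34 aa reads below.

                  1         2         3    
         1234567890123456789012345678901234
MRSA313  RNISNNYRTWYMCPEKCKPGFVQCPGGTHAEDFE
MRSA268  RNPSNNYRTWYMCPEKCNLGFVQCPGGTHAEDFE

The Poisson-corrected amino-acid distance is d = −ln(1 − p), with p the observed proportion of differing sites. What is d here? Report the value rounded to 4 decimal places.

Mismatches occur at site 3 (I→P), site 18 (K→N), site 19 (P→L).
p = 3/34 = 0.088235.
d = −ln(1 − 0.088235) = −ln(0.911765) = 0.0924.

0.0924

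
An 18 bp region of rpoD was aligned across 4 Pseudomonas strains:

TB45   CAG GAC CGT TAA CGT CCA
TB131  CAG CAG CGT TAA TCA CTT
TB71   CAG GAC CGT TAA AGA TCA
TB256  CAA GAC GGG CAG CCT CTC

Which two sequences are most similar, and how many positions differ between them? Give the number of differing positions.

Pairwise Hamming distances:
  TB45 vs TB131: 7
  TB45 vs TB71: 3
  TB45 vs TB256: 8
  TB131 vs TB71: 7
  TB131 vs TB256: 10
  TB71 vs TB256: 11
The smallest is 3, between TB45 and TB71.

3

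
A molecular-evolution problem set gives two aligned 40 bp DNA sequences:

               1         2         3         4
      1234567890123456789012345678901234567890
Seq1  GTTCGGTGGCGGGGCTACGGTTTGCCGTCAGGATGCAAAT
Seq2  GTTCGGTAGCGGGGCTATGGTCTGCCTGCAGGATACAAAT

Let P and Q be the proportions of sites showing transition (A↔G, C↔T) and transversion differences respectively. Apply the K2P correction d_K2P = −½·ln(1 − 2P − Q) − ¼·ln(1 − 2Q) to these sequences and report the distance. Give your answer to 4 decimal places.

0.1702

Mismatches occur at site 8 (G/A, transition), site 18 (C/T, transition), site 22 (T/C, transition), site 27 (G/T, transversion), site 28 (T/G, transversion), site 35 (G/A, transition).
Of the 6 differences, 4 transitions and 2 transversions over 40 sites: P = 4/40 = 0.100000, Q = 2/40 = 0.050000.
d = −0.5·ln(0.750000) − 0.25·ln(0.900000) = −0.5·(-0.287682) − 0.25·(-0.105361) = 0.1702.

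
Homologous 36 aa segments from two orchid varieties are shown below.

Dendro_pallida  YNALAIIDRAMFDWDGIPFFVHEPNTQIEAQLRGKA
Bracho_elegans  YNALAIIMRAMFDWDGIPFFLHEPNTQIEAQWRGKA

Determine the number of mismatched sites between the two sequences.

3

Mismatches occur at site 8 (D↔M), site 21 (V↔L), site 32 (L↔W).
That gives 3 mismatches out of 36 aligned sites, so the Hamming distance is 3.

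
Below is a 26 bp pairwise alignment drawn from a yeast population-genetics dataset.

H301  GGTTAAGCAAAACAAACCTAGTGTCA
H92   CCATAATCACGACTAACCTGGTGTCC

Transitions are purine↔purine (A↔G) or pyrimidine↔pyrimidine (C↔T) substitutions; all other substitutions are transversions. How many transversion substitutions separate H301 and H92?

Mismatches occur at site 1 (G/C, transversion), site 2 (G/C, transversion), site 3 (T/A, transversion), site 7 (G/T, transversion), site 10 (A/C, transversion), site 11 (A/G, transition), site 14 (A/T, transversion), site 20 (A/G, transition), site 26 (A/C, transversion).
Of the 9 differences, 2 transitions and 7 transversions, so the answer is 7.

7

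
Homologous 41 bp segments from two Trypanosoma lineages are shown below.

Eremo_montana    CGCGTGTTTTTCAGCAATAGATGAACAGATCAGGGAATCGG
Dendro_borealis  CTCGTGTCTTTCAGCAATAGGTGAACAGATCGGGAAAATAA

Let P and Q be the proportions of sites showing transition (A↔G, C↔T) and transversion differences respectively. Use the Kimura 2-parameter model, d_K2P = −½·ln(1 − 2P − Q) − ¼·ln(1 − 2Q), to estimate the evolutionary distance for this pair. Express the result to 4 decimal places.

0.2730

Differing sites — 2:G/T (Tv); 8:T/C (Ti); 21:A/G (Ti); 32:A/G (Ti); 35:G/A (Ti); 38:T/A (Tv); 39:C/T (Ti); 40:G/A (Ti); 41:G/A (Ti).
Of the 9 differences, 7 transitions and 2 transversions over 41 sites: P = 7/41 = 0.170732, Q = 2/41 = 0.048780.
d = −0.5·ln(0.609756) − 0.25·ln(0.902440) = −0.5·(-0.494696) − 0.25·(-0.102653) = 0.2730.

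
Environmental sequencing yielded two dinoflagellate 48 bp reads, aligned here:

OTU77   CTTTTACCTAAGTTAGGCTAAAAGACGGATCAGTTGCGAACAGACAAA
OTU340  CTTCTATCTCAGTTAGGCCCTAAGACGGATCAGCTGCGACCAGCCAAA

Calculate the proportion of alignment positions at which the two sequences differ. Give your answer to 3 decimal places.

Differing sites — 4:T/C; 7:C/T; 10:A/C; 19:T/C; 20:A/C; 21:A/T; 34:T/C; 40:A/C; 44:A/C.
There are 9 differences over 48 sites, so p = 9/48 = 0.188.

0.188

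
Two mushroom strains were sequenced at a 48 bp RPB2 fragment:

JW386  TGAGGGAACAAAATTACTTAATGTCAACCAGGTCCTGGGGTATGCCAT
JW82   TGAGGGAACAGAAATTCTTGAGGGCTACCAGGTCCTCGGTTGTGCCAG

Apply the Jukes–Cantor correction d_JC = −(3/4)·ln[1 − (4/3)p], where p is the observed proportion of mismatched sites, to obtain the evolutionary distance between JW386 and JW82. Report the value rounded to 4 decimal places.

Differing sites — 11:A/G; 14:T/A; 16:A/T; 20:A/G; 22:T/G; 24:T/G; 26:A/T; 37:G/C; 40:G/T; 42:A/G; 48:T/G.
p = 11/48 = 0.229167.
d = −0.75 · ln(1 − (4/3)·0.229167) = −0.75 · ln(0.694444) = −0.75 · (-0.364644) = 0.2735.

0.2735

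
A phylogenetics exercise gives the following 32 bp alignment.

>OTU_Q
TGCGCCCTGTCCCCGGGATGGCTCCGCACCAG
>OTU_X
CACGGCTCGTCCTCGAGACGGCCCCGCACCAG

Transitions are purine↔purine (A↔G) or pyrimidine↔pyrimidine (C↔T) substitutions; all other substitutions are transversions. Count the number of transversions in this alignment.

Differing sites — 1:T/C (Ti); 2:G/A (Ti); 5:C/G (Tv); 7:C/T (Ti); 8:T/C (Ti); 13:C/T (Ti); 16:G/A (Ti); 19:T/C (Ti); 23:T/C (Ti).
Of the 9 differences, 8 transitions and 1 transversion, so the answer is 1.

1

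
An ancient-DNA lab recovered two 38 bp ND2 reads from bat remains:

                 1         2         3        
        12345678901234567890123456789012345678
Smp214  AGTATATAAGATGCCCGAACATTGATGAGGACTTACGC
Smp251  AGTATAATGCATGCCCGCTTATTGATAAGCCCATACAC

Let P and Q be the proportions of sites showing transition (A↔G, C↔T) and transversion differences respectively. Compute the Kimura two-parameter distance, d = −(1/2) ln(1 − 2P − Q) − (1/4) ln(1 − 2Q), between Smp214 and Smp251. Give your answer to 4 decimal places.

Differing sites — 7:T/A (Tv); 8:A/T (Tv); 9:A/G (Ti); 10:G/C (Tv); 18:A/C (Tv); 19:A/T (Tv); 20:C/T (Ti); 27:G/A (Ti); 30:G/C (Tv); 31:A/C (Tv); 33:T/A (Tv); 37:G/A (Ti).
Of the 12 differences, 4 transitions and 8 transversions over 38 sites: P = 4/38 = 0.105263, Q = 8/38 = 0.210526.
d = −0.5·ln(0.578948) − 0.25·ln(0.578948) = −0.5·(-0.546543) − 0.25·(-0.546543) = 0.4099.

0.4099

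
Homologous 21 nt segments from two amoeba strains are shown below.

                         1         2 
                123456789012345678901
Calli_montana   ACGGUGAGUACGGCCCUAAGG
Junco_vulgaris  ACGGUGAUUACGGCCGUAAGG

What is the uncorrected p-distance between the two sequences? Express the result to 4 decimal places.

0.0952

The sequences differ at positions 8 (G/U), 16 (C/G).
There are 2 differences over 21 sites, so p = 2/21 = 0.0952.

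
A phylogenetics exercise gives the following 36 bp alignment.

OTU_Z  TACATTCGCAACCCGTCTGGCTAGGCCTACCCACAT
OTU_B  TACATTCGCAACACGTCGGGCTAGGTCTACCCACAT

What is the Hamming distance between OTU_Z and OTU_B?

3

Differing sites — 13:C/A; 18:T/G; 26:C/T.
That gives 3 mismatches out of 36 aligned sites, so the Hamming distance is 3.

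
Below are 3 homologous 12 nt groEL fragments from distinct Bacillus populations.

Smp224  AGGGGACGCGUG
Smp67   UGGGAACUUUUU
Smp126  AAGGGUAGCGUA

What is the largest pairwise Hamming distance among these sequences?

Pairwise Hamming distances:
  Smp224 vs Smp67: 6
  Smp224 vs Smp126: 4
  Smp67 vs Smp126: 9
The largest is 9, between Smp67 and Smp126.

9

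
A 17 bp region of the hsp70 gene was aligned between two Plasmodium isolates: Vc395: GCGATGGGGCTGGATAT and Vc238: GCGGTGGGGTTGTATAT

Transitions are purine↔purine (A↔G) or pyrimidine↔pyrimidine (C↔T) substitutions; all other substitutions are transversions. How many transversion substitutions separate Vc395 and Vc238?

1

The sequences differ at positions 4 (A/G, transition), 10 (C/T, transition), 13 (G/T, transversion).
Of the 3 differences, 2 transitions and 1 transversion, so the answer is 1.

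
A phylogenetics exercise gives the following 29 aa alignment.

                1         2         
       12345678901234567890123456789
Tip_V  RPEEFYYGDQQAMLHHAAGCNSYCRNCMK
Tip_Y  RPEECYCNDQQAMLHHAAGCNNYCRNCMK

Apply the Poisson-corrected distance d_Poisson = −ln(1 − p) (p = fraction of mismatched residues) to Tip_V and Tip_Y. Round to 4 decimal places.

0.1484

The sequences differ at positions 5 (F/C), 7 (Y/C), 8 (G/N), 22 (S/N).
p = 4/29 = 0.137931.
d = −ln(1 − 0.137931) = −ln(0.862069) = 0.1484.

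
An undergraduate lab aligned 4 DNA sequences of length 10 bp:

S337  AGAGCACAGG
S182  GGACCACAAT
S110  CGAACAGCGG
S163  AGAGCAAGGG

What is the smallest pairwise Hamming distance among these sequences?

Pairwise Hamming distances:
  S337 vs S182: 4
  S337 vs S110: 4
  S337 vs S163: 2
  S182 vs S110: 6
  S182 vs S163: 6
  S110 vs S163: 4
The smallest is 2, between S337 and S163.

2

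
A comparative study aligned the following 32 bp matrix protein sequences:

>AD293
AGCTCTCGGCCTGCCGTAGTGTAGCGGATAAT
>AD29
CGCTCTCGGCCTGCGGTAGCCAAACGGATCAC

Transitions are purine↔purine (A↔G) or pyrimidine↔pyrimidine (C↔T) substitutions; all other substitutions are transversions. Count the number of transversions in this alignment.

5

Differing sites — 1:A/C (Tv); 15:C/G (Tv); 20:T/C (Ti); 21:G/C (Tv); 22:T/A (Tv); 24:G/A (Ti); 30:A/C (Tv); 32:T/C (Ti).
Of the 8 differences, 3 transitions and 5 transversions, so the answer is 5.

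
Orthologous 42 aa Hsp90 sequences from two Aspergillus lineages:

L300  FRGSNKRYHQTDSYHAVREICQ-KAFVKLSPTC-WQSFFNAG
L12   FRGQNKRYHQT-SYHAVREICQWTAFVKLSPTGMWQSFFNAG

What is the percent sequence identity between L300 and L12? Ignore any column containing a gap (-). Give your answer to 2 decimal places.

Excluding the 3 gap columns leaves 39 comparable sites.
Differing sites — 4:S/Q; 24:K/T; 33:C/G.
36 of the 39 comparable sites match, so the percent identity is 36/39 × 100 = 92.31%.

92.31%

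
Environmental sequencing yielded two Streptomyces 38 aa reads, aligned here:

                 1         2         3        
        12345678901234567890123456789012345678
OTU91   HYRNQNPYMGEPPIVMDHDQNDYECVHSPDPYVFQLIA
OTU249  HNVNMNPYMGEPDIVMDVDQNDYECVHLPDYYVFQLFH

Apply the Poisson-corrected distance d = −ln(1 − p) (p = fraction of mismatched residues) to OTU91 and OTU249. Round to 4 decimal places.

0.2703

Mismatches occur at site 2 (Y↔N), site 3 (R↔V), site 5 (Q↔M), site 13 (P↔D), site 18 (H↔V), site 28 (S↔L), site 31 (P↔Y), site 37 (I↔F), site 38 (A↔H).
p = 9/38 = 0.236842.
d = −ln(1 − 0.236842) = −ln(0.763158) = 0.2703.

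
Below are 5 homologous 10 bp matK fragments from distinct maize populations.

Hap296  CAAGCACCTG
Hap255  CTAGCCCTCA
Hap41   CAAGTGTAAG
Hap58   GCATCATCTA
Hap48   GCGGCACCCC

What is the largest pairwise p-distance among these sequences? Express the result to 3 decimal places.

0.900

Pairwise Hamming distances:
  Hap296 vs Hap255: 5
  Hap296 vs Hap41: 5
  Hap296 vs Hap58: 5
  Hap296 vs Hap48: 5
  Hap255 vs Hap41: 7
  Hap255 vs Hap58: 7
  Hap255 vs Hap48: 6
  Hap41 vs Hap58: 8
  Hap41 vs Hap48: 9
  Hap58 vs Hap48: 5
The largest is 9 mismatches, between Hap41 and Hap48; p = 9/10 = 0.900.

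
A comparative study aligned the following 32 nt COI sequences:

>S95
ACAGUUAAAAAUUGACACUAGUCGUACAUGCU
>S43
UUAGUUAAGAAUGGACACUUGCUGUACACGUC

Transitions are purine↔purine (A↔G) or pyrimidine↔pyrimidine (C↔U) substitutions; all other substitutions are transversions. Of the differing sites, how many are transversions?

3

Differing sites — 1:A/U (Tv); 2:C/U (Ti); 9:A/G (Ti); 13:U/G (Tv); 20:A/U (Tv); 22:U/C (Ti); 23:C/U (Ti); 29:U/C (Ti); 31:C/U (Ti); 32:U/C (Ti).
Of the 10 differences, 7 transitions and 3 transversions, so the answer is 3.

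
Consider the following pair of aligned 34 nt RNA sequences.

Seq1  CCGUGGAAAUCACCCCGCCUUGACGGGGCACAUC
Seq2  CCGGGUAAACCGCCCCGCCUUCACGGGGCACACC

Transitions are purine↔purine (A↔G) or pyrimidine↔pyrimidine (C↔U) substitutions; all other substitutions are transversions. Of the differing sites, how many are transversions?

Differing sites — 4:U/G (Tv); 6:G/U (Tv); 10:U/C (Ti); 12:A/G (Ti); 22:G/C (Tv); 33:U/C (Ti).
Of the 6 differences, 3 transitions and 3 transversions, so the answer is 3.

3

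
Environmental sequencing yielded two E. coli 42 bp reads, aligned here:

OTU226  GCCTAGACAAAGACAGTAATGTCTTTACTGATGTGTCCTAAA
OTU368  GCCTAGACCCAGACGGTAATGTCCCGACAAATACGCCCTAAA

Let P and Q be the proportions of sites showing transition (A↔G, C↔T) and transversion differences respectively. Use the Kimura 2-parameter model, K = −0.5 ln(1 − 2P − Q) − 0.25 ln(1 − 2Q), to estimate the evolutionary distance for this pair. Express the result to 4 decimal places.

0.3326

Mismatches occur at site 9 (A/C, transversion), site 10 (A/C, transversion), site 15 (A/G, transition), site 24 (T/C, transition), site 25 (T/C, transition), site 26 (T/G, transversion), site 29 (T/A, transversion), site 30 (G/A, transition), site 33 (G/A, transition), site 34 (T/C, transition), site 36 (T/C, transition).
Of the 11 differences, 7 transitions and 4 transversions over 42 sites: P = 7/42 = 0.166667, Q = 4/42 = 0.095238.
d = −0.5·ln(0.571428) − 0.25·ln(0.809524) = −0.5·(-0.559617) − 0.25·(-0.211309) = 0.3326.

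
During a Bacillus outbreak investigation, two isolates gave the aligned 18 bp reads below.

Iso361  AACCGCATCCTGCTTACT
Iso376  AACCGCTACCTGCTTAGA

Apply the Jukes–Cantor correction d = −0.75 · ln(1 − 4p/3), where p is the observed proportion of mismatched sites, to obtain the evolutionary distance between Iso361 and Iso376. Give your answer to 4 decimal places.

0.2635

Differing sites — 7:A/T; 8:T/A; 17:C/G; 18:T/A.
p = 4/18 = 0.222222.
d = −0.75 · ln(1 − (4/3)·0.222222) = −0.75 · ln(0.703704) = −0.75 · (-0.351397) = 0.2635.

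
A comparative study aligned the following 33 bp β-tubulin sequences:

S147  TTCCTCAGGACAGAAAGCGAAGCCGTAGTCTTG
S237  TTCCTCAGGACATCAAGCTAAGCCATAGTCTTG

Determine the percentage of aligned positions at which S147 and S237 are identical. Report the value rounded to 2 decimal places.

Differing sites — 13:G/T; 14:A/C; 19:G/T; 25:G/A.
29 of the 33 sites match, so the percent identity is 29/33 × 100 = 87.88%.

87.88%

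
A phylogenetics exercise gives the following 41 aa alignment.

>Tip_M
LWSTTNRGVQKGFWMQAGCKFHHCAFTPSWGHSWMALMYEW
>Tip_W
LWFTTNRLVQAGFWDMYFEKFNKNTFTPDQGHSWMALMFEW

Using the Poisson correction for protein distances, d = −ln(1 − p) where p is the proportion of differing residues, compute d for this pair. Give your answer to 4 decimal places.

The sequences differ at positions 3 (S/F), 8 (G/L), 11 (K/A), 15 (M/D), 16 (Q/M), 17 (A/Y), 18 (G/F), 19 (C/E), 22 (H/N), 23 (H/K), 24 (C/N), 25 (A/T), 29 (S/D), 30 (W/Q), 39 (Y/F).
p = 15/41 = 0.365854.
d = −ln(1 − 0.365854) = −ln(0.634146) = 0.4555.

0.4555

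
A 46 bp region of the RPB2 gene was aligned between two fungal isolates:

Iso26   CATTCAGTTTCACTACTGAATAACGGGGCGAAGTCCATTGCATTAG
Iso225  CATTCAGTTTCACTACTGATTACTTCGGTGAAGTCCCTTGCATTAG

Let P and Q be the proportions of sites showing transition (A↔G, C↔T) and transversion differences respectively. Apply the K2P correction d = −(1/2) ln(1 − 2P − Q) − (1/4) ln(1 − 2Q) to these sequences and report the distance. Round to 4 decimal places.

Differing sites — 20:A/T (Tv); 23:A/C (Tv); 24:C/T (Ti); 25:G/T (Tv); 26:G/C (Tv); 29:C/T (Ti); 37:A/C (Tv).
Of the 7 differences, 2 transitions and 5 transversions over 46 sites: P = 2/46 = 0.043478, Q = 5/46 = 0.108696.
d = −0.5·ln(0.804348) − 0.25·ln(0.782608) = −0.5·(-0.217723) − 0.25·(-0.245123) = 0.1701.

0.1701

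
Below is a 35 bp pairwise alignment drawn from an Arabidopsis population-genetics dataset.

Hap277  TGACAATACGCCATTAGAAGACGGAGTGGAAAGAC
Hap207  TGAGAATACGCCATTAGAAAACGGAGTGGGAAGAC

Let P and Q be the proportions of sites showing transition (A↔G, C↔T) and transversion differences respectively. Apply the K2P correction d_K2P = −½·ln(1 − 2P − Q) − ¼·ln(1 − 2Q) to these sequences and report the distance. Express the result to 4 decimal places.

0.0918

Differing sites — 4:C/G (Tv); 20:G/A (Ti); 30:A/G (Ti).
Of the 3 differences, 2 transitions and 1 transversion over 35 sites: P = 2/35 = 0.057143, Q = 1/35 = 0.028571.
d = −0.5·ln(0.857143) − 0.25·ln(0.942858) = −0.5·(-0.154151) − 0.25·(-0.058840) = 0.0918.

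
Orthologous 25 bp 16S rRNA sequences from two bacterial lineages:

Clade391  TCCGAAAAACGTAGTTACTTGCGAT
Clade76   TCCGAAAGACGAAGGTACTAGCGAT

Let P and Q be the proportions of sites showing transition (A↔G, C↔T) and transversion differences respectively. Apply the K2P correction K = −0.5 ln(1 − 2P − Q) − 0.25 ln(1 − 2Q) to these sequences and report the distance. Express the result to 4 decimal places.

Mismatches occur at site 8 (A↔G, transition), site 12 (T↔A, transversion), site 15 (T↔G, transversion), site 20 (T↔A, transversion).
Of the 4 differences, 1 transition and 3 transversions over 25 sites: P = 1/25 = 0.040000, Q = 3/25 = 0.120000.
d = −0.5·ln(0.800000) − 0.25·ln(0.760000) = −0.5·(-0.223144) − 0.25·(-0.274437) = 0.1802.

0.1802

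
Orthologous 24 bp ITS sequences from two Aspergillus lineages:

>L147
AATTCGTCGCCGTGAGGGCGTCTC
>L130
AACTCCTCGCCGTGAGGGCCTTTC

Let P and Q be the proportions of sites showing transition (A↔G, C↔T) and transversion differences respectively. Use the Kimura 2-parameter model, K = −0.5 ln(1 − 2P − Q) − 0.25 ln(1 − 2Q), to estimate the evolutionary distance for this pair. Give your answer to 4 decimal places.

0.1894

The sequences differ at positions 3 (T/C, transition), 6 (G/C, transversion), 20 (G/C, transversion), 22 (C/T, transition).
Of the 4 differences, 2 transitions and 2 transversions over 24 sites: P = 2/24 = 0.083333, Q = 2/24 = 0.083333.
d = −0.5·ln(0.750001) − 0.25·ln(0.833334) = −0.5·(-0.287681) − 0.25·(-0.182321) = 0.1894.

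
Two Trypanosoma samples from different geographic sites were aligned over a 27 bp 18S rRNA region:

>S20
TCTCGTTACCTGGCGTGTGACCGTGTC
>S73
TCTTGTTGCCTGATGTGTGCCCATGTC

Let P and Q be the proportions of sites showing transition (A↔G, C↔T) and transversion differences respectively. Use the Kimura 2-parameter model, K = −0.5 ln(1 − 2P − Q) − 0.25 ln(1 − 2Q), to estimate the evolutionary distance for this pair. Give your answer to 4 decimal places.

0.2809

Differing sites — 4:C/T (Ti); 8:A/G (Ti); 13:G/A (Ti); 14:C/T (Ti); 20:A/C (Tv); 23:G/A (Ti).
Of the 6 differences, 5 transitions and 1 transversion over 27 sites: P = 5/27 = 0.185185, Q = 1/27 = 0.037037.
d = −0.5·ln(0.592593) − 0.25·ln(0.925926) = −0.5·(-0.523247) − 0.25·(-0.076961) = 0.2809.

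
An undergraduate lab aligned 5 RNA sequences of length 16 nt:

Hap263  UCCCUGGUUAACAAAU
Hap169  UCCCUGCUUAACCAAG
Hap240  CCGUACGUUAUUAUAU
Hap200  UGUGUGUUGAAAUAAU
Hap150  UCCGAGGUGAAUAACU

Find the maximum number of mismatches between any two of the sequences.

Pairwise Hamming distances:
  Hap263 vs Hap169: 3
  Hap263 vs Hap240: 8
  Hap263 vs Hap200: 7
  Hap263 vs Hap150: 5
  Hap169 vs Hap240: 11
  Hap169 vs Hap200: 8
  Hap169 vs Hap150: 8
  Hap240 vs Hap200: 12
  Hap240 vs Hap150: 8
  Hap200 vs Hap150: 7
The largest is 12, between Hap240 and Hap200.

12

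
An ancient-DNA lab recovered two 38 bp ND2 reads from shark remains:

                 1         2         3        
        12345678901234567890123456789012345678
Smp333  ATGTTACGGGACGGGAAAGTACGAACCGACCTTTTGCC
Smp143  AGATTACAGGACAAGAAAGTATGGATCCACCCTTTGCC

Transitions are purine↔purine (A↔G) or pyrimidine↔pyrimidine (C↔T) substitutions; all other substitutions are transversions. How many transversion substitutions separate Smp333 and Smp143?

2

The sequences differ at positions 2 (T/G, transversion), 3 (G/A, transition), 8 (G/A, transition), 13 (G/A, transition), 14 (G/A, transition), 22 (C/T, transition), 24 (A/G, transition), 26 (C/T, transition), 28 (G/C, transversion), 32 (T/C, transition).
Of the 10 differences, 8 transitions and 2 transversions, so the answer is 2.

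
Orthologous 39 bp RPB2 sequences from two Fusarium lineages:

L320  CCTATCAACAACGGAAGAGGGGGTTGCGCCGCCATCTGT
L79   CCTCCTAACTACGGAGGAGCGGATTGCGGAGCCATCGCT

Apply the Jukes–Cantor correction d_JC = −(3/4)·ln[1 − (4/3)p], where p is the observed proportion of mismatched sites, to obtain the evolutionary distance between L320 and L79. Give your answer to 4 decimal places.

Mismatches occur at site 4 (A/C), site 5 (T/C), site 6 (C/T), site 10 (A/T), site 16 (A/G), site 20 (G/C), site 23 (G/A), site 29 (C/G), site 30 (C/A), site 37 (T/G), site 38 (G/C).
p = 11/39 = 0.282051.
d = −0.75 · ln(1 − (4/3)·0.282051) = −0.75 · ln(0.623932) = −0.75 · (-0.471714) = 0.3538.

0.3538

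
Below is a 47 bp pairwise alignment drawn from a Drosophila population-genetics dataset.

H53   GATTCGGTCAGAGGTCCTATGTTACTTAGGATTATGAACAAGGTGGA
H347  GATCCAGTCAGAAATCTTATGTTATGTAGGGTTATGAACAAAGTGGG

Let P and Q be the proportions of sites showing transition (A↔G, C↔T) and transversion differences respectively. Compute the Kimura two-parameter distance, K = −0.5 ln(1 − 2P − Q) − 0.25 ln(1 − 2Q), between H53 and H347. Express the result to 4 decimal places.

Mismatches occur at site 4 (T→C, transition), site 6 (G→A, transition), site 13 (G→A, transition), site 14 (G→A, transition), site 17 (C→T, transition), site 25 (C→T, transition), site 26 (T→G, transversion), site 31 (A→G, transition), site 42 (G→A, transition), site 47 (A→G, transition).
Of the 10 differences, 9 transitions and 1 transversion over 47 sites: P = 9/47 = 0.191489, Q = 1/47 = 0.021277.
d = −0.5·ln(0.595745) − 0.25·ln(0.957446) = −0.5·(-0.517943) − 0.25·(-0.043486) = 0.2698.

0.2698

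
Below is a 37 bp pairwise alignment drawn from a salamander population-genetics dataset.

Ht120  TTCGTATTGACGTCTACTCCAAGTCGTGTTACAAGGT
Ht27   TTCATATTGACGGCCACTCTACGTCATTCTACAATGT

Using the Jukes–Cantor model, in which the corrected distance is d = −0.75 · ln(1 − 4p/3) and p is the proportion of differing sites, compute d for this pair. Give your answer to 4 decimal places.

0.2940

Mismatches occur at site 4 (G→A), site 13 (T→G), site 15 (T→C), site 20 (C→T), site 22 (A→C), site 26 (G→A), site 28 (G→T), site 29 (T→C), site 35 (G→T).
p = 9/37 = 0.243243.
d = −0.75 · ln(1 − (4/3)·0.243243) = −0.75 · ln(0.675676) = −0.75 · (-0.392042) = 0.2940.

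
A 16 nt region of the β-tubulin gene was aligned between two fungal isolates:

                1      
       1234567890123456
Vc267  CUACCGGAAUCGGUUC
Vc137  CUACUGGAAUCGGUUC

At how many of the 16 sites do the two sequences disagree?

1

A single mismatch occurs at site 5 (C↔U).
That gives 1 mismatch out of 16 aligned sites, so the Hamming distance is 1.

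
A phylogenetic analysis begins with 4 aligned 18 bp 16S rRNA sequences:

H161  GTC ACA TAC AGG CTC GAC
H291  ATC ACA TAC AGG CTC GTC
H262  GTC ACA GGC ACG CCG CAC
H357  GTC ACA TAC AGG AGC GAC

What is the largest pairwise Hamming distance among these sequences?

8

Pairwise Hamming distances:
  H161 vs H291: 2
  H161 vs H262: 6
  H161 vs H357: 2
  H291 vs H262: 8
  H291 vs H357: 4
  H262 vs H357: 7
The largest is 8, between H291 and H262.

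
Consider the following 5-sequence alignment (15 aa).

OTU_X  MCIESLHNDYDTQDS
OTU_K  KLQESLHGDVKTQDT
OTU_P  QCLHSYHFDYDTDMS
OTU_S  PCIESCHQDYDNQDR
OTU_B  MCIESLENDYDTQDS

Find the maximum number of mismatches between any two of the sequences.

11

Pairwise Hamming distances:
  OTU_X vs OTU_K: 7
  OTU_X vs OTU_P: 7
  OTU_X vs OTU_S: 5
  OTU_X vs OTU_B: 1
  OTU_K vs OTU_P: 11
  OTU_K vs OTU_S: 9
  OTU_K vs OTU_B: 8
  OTU_P vs OTU_S: 9
  OTU_P vs OTU_B: 8
  OTU_S vs OTU_B: 6
The largest is 11, between OTU_K and OTU_P.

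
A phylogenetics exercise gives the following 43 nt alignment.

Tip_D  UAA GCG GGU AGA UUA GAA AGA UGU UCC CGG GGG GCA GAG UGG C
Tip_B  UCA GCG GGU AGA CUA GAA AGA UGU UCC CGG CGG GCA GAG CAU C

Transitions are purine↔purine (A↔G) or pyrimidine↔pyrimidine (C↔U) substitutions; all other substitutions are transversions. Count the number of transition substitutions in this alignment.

Differing sites — 2:A/C (Tv); 13:U/C (Ti); 31:G/C (Tv); 40:U/C (Ti); 41:G/A (Ti); 42:G/U (Tv).
Of the 6 differences, 3 transitions and 3 transversions, so the answer is 3.

3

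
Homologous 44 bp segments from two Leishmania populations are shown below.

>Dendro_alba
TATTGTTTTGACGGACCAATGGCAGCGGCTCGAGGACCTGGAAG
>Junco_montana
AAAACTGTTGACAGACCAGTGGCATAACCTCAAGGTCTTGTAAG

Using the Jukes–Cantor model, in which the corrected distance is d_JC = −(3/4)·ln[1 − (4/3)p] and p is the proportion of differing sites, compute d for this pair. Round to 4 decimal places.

0.4546

Mismatches occur at site 1 (T→A), site 3 (T→A), site 4 (T→A), site 5 (G→C), site 7 (T→G), site 13 (G→A), site 19 (A→G), site 25 (G→T), site 26 (C→A), site 27 (G→A), site 28 (G→C), site 32 (G→A), site 36 (A→T), site 38 (C→T), site 41 (G→T).
p = 15/44 = 0.340909.
d = −0.75 · ln(1 − (4/3)·0.340909) = −0.75 · ln(0.545455) = −0.75 · (-0.606135) = 0.4546.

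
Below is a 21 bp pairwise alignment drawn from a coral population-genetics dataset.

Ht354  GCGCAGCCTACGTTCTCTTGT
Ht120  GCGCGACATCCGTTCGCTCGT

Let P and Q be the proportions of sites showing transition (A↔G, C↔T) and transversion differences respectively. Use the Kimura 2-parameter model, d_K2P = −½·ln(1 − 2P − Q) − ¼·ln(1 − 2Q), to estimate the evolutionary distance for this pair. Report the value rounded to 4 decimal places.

Mismatches occur at site 5 (A↔G, transition), site 6 (G↔A, transition), site 8 (C↔A, transversion), site 10 (A↔C, transversion), site 16 (T↔G, transversion), site 19 (T↔C, transition).
Of the 6 differences, 3 transitions and 3 transversions over 21 sites: P = 3/21 = 0.142857, Q = 3/21 = 0.142857.
d = −0.5·ln(0.571429) − 0.25·ln(0.714286) = −0.5·(-0.559615) − 0.25·(-0.336472) = 0.3639.

0.3639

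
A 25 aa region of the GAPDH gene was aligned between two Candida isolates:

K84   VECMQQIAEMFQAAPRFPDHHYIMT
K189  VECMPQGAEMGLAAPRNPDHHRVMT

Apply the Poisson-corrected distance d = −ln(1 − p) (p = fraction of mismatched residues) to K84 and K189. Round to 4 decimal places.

0.3285

Differing sites — 5:Q/P; 7:I/G; 11:F/G; 12:Q/L; 17:F/N; 22:Y/R; 23:I/V.
p = 7/25 = 0.280000.
d = −ln(1 − 0.280000) = −ln(0.720000) = 0.3285.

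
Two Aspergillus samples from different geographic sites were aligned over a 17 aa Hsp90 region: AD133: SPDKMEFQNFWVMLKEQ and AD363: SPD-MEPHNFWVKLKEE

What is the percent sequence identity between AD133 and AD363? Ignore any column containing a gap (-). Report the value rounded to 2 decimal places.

Excluding the 1 gap column leaves 16 comparable sites.
The sequences differ at positions 7 (F/P), 8 (Q/H), 13 (M/K), 17 (Q/E).
12 of the 16 comparable sites match, so the percent identity is 12/16 × 100 = 75.00%.

75.00%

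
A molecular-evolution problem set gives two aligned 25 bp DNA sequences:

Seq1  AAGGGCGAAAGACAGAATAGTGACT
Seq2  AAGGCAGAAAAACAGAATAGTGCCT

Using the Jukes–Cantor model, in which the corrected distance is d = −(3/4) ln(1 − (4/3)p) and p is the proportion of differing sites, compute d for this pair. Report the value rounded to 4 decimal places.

0.1800

Differing sites — 5:G/C; 6:C/A; 11:G/A; 23:A/C.
p = 4/25 = 0.160000.
d = −0.75 · ln(1 − (4/3)·0.160000) = −0.75 · ln(0.786667) = −0.75 · (-0.239950) = 0.1800.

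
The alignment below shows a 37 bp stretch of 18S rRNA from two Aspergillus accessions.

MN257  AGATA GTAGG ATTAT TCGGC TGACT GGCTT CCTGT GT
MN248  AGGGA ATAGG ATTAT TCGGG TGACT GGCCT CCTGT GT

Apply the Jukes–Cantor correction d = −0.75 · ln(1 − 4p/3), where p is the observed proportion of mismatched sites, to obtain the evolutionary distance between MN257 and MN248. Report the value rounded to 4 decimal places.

0.1490

Mismatches occur at site 3 (A/G), site 4 (T/G), site 6 (G/A), site 20 (C/G), site 29 (T/C).
p = 5/37 = 0.135135.
d = −0.75 · ln(1 − (4/3)·0.135135) = −0.75 · ln(0.819820) = −0.75 · (-0.198670) = 0.1490.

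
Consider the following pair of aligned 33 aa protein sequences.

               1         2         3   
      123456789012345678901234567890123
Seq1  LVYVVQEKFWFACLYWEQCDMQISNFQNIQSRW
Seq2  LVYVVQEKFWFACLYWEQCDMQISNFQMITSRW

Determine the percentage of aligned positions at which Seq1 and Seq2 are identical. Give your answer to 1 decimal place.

93.9%

Differing sites — 28:N/M; 30:Q/T.
31 of the 33 sites match, so the percent identity is 31/33 × 100 = 93.9%.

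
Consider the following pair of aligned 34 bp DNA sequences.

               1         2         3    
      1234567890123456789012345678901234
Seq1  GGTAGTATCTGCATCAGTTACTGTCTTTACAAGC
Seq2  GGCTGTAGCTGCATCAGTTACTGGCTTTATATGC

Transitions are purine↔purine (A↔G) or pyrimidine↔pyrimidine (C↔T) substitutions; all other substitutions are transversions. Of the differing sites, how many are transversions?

4

The sequences differ at positions 3 (T/C, transition), 4 (A/T, transversion), 8 (T/G, transversion), 24 (T/G, transversion), 30 (C/T, transition), 32 (A/T, transversion).
Of the 6 differences, 2 transitions and 4 transversions, so the answer is 4.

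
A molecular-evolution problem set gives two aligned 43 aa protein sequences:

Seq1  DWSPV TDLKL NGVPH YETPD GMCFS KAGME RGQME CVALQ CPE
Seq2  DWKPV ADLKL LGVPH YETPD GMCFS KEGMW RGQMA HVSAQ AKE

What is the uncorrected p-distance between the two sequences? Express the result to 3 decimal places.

Mismatches occur at site 3 (S/K), site 6 (T/A), site 11 (N/L), site 27 (A/E), site 30 (E/W), site 35 (E/A), site 36 (C/H), site 38 (A/S), site 39 (L/A), site 41 (C/A), site 42 (P/K).
There are 11 differences over 43 sites, so p = 11/43 = 0.256.

0.256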